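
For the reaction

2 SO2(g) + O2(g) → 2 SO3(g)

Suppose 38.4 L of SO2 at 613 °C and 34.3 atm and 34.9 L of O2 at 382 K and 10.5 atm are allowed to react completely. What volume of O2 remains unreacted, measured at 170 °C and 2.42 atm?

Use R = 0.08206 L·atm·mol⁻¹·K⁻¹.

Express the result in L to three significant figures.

n(SO2) = PV/RT = (34.3 × 38.4) / (0.08206 × 886.15) = 18.11 mol
n(O2) = PV/RT = (10.5 × 34.9) / (0.08206 × 382) = 11.69 mol
For 18.11 mol SO2, stoichiometry requires (1/2) × 18.11 = 9.055 mol O2; 11.69 mol is available, so SO2 is limiting.
n(O2) consumed = (1/2) × 18.11 = 9.055 mol; remaining = 11.69 − 9.055 = 2.635 mol
V(O2) = nRT/P = 2.635 × 0.08206 × 443.15 / 2.42 = 39.60 L

39.6 L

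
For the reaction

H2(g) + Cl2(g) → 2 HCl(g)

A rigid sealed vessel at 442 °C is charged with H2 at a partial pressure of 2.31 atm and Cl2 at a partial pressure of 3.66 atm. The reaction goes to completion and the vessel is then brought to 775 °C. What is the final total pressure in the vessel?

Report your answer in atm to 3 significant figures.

8.75 atm

With V and T fixed, P_i ∝ n_i, so the mole ratios apply directly to partial pressures at 442 °C.
P(Cl2) required for 2.31 atm of H2 = (1/1) × 2.31 = 2.310 atm; available 3.66 atm, so H2 is limiting.
P(Cl2) remaining = 3.66 − (1/1) × 2.31 = 1.350 atm
P(gaseous products) = (2)/1 × 2.31 = 4.620 atm
P_total at 442 °C = 1.350 + 4.620 = 5.970 atm
Scaling to 775 °C: P = 5.970 × 1048.15/715.15 = 8.750 atm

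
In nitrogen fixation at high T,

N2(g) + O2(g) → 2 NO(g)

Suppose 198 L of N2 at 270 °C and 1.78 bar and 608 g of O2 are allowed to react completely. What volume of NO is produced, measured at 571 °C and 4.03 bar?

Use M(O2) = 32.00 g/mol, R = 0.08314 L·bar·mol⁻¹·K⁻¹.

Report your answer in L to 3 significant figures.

n(N2) = PV/RT = (1.78 × 198) / (0.08314 × 543.15) = 7.805 mol
n(O2) = 608 / 32.00 = 19.00 mol
For 7.805 mol N2, stoichiometry requires (1/1) × 7.805 = 7.805 mol O2; 19.00 mol is available, so N2 is limiting.
n(NO) = (2/1) × 7.805 = 15.61 mol
V(NO) = nRT/P = 15.61 × 0.08314 × 844.15 / 4.03 = 271.8 L

272 L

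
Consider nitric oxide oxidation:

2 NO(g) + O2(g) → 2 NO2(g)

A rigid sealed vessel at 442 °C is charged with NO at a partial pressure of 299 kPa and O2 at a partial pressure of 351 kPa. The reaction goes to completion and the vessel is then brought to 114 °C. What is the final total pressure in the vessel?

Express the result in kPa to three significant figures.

With V and T fixed, P_i ∝ n_i, so the mole ratios apply directly to partial pressures at 442 °C.
P(O2) required for 299 kPa of NO = (1/2) × 299 = 149.5 kPa; available 351 kPa, so NO is limiting.
P(O2) remaining = 351 − (1/2) × 299 = 201.5 kPa
P(gaseous products) = (2)/2 × 299 = 299.0 kPa
P_total at 442 °C = 201.5 + 299.0 = 500.5 kPa
Scaling to 114 °C: P = 500.5 × 387.15/715.15 = 270.9 kPa

271 kPa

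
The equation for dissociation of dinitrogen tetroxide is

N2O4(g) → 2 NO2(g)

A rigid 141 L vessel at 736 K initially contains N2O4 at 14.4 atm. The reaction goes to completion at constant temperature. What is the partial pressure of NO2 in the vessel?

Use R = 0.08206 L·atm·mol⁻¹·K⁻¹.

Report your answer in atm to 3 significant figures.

28.8 atm

n(N2O4)₀ = PV/RT = (14.4 × 141) / (0.08206 × 736) = 33.62 mol
n(NO2) = (2/1) × 33.62 = 67.24 mol
P(NO2) = nRT/V = 67.24 × 0.08206 × 736 / 141 = 28.80 atm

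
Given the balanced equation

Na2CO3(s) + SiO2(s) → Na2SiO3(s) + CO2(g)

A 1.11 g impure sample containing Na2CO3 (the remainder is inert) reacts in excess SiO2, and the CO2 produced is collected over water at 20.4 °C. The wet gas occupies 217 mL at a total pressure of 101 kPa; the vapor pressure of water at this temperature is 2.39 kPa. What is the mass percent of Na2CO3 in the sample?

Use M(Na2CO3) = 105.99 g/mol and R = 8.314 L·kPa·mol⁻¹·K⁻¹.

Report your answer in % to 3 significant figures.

83.7 %

P(CO2) = 101 − 2.39 = 98.61 kPa
n(CO2) = PV/RT = (98.61 × 0.2170) / (8.314 × 293.55) = 0.008768 mol
n(Na2CO3) = (1/1) × 0.008768 = 0.008768 mol
m(Na2CO3) = 0.008768 × 105.99 = 0.9293 g
%Na2CO3 = 0.9293 / 1.11 × 100 = 83.72%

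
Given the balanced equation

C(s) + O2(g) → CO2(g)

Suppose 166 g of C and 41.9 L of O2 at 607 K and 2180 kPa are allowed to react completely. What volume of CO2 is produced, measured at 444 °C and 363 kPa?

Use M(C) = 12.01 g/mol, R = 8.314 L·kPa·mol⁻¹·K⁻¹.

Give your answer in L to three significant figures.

n(C) = 166 / 12.01 = 13.82 mol
n(O2) = PV/RT = (2180 × 41.9) / (8.314 × 607) = 18.10 mol
For 13.82 mol C, stoichiometry requires (1/1) × 13.82 = 13.82 mol O2; 18.10 mol is available, so C is limiting.
n(CO2) = (1/1) × 13.82 = 13.82 mol
V(CO2) = nRT/P = 13.82 × 8.314 × 717.15 / 363 = 227.0 L

227 L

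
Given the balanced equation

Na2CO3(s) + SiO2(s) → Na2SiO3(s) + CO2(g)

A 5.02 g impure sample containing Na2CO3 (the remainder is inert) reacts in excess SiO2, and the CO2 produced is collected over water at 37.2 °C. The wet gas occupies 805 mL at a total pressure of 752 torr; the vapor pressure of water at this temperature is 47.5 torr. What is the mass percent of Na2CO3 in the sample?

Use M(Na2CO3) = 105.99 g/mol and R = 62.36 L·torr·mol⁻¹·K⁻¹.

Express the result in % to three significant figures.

61.9 %

P(CO2) = 752 − 47.5 = 704.5 torr
n(CO2) = PV/RT = (704.5 × 0.8050) / (62.36 × 310.35) = 0.02930 mol
n(Na2CO3) = (1/1) × 0.02930 = 0.02930 mol
m(Na2CO3) = 0.02930 × 105.99 = 3.106 g
%Na2CO3 = 3.106 / 5.02 × 100 = 61.87%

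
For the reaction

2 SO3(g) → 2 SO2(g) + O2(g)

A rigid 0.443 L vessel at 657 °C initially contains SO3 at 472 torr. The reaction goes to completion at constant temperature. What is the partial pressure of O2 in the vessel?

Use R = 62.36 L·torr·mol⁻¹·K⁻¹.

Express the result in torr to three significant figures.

n(SO3)₀ = PV/RT = (472 × 0.443) / (62.36 × 930.15) = 0.003605 mol
n(O2) = (1/2) × 0.003605 = 0.001803 mol
P(O2) = nRT/V = 0.001803 × 62.36 × 930.15 / 0.443 = 236.1 torr

236 torr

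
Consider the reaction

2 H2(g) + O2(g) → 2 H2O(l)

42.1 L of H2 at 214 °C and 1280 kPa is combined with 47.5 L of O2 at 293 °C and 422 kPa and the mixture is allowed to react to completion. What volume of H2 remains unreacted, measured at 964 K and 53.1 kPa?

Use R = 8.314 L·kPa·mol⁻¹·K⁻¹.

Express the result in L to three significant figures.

723 L

n(H2) = PV/RT = (1280 × 42.1) / (8.314 × 487.15) = 13.31 mol
n(O2) = PV/RT = (422 × 47.5) / (8.314 × 566.15) = 4.259 mol
For 13.31 mol H2, stoichiometry requires (1/2) × 13.31 = 6.655 mol O2; 4.259 mol is available, so O2 is limiting.
n(H2) consumed = (2/1) × 4.259 = 8.518 mol; remaining = 13.31 − 8.518 = 4.792 mol
V(H2) = nRT/P = 4.792 × 8.314 × 964 / 53.1 = 723.3 L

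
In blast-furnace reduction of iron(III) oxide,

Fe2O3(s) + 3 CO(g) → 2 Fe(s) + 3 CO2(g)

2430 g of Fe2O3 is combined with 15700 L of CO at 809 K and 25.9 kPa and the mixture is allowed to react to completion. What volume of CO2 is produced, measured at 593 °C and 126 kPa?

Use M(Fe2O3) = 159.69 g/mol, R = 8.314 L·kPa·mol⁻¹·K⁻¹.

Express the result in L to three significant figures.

n(Fe2O3) = 2430 / 159.69 = 15.22 mol
n(CO) = PV/RT = (25.9 × 15700) / (8.314 × 809) = 60.46 mol
For 15.22 mol Fe2O3, stoichiometry requires (3/1) × 15.22 = 45.66 mol CO; 60.46 mol is available, so Fe2O3 is limiting.
n(CO2) = (3/1) × 15.22 = 45.66 mol
V(CO2) = nRT/P = 45.66 × 8.314 × 866.15 / 126 = 2610 L

2610 L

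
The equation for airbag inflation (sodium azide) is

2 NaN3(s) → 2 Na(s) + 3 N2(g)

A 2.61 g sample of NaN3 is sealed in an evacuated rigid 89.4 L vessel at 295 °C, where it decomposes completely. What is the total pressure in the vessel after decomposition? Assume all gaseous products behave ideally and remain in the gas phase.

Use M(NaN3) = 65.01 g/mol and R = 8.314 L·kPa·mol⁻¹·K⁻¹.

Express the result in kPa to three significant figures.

3.18 kPa

n(NaN3) = 2.61 / 65.01 = 0.04015 mol
n(gas produced) = (3/2) × 0.04015 = 0.06023 mol
P = nRT/V = 0.06023 × 8.314 × 568.15 / 89.4 = 3.182 kPa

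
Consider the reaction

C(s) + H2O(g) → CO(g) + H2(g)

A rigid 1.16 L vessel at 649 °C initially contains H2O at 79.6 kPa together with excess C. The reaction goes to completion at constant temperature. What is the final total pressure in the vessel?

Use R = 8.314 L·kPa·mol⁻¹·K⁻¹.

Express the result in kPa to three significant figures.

Rigid vessel, constant T ⇒ P scales with total gas moles (1 → 2).
P_final = (2/1) × 79.6 = 159.2 kPa

159 kPa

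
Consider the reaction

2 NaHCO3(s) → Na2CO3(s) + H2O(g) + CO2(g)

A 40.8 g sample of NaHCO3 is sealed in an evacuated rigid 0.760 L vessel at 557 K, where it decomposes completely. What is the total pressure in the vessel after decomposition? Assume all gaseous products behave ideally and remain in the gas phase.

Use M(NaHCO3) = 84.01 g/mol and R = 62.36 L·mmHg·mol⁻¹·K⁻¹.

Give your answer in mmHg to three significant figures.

22200 mmHg

n(NaHCO3) = 40.8 / 84.01 = 0.4857 mol
n(gas produced) = (2/2) × 0.4857 = 0.4857 mol
P = nRT/V = 0.4857 × 62.36 × 557 / 0.760 = 22200 mmHg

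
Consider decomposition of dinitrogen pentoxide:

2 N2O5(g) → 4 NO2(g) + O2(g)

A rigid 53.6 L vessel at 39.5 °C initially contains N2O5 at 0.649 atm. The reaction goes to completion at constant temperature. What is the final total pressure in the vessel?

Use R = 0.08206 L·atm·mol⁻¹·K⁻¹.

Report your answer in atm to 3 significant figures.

Since T and V are fixed, P_final/P_initial = n_final/n_initial = 5/2.
P_final = (5/2) × 0.649 = 1.623 atm

1.62 atm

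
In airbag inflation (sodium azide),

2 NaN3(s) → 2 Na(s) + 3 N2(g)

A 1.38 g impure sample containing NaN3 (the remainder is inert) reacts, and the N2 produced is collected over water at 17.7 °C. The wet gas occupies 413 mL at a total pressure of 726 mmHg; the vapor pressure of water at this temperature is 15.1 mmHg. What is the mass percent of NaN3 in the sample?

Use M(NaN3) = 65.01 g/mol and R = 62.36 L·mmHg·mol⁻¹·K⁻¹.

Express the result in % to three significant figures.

50.8 %

P(N2) = 726 − 15.1 = 710.9 mmHg
n(N2) = PV/RT = (710.9 × 0.4130) / (62.36 × 290.85) = 0.01619 mol
n(NaN3) = (2/3) × 0.01619 = 0.01079 mol
m(NaN3) = 0.01079 × 65.01 = 0.7015 g
%NaN3 = 0.7015 / 1.38 × 100 = 50.83%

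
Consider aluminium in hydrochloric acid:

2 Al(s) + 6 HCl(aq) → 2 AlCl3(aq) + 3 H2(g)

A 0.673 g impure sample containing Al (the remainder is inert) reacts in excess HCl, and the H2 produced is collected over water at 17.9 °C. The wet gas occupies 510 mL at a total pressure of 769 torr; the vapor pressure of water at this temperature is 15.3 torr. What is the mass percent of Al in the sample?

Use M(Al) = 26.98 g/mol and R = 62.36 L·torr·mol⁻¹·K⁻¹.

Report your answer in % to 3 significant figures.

P(H2) = 769 − 15.3 = 753.7 torr
n(H2) = PV/RT = (753.7 × 0.5100) / (62.36 × 291.05) = 0.02118 mol
n(Al) = (2/3) × 0.02118 = 0.01412 mol
m(Al) = 0.01412 × 26.98 = 0.3810 g
%Al = 0.3810 / 0.673 × 100 = 56.61%

56.6 %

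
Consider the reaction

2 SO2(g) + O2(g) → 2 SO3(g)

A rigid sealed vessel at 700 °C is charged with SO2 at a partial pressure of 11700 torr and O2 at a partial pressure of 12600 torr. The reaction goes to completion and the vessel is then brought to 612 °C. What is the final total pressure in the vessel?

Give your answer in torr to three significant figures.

At constant V, partial pressures at 700 °C are proportional to moles, so apply stoichiometry directly to pressures.
P(O2) required for 11700 torr of SO2 = (1/2) × 11700 = 5850 torr; available 12600 torr, so SO2 is limiting.
P(O2) remaining = 12600 − (1/2) × 11700 = 6750 torr
P(gaseous products) = (2)/2 × 11700 = 11700 torr
P_total at 700 °C = 6750 + 11700 = 18450 torr
Scaling to 612 °C: P = 18450 × 885.15/973.15 = 16780 torr

16800 torr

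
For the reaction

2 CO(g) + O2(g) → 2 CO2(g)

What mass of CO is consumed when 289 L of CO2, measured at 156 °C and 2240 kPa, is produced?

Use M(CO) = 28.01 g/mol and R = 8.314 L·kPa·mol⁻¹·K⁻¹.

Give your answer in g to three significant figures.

n(CO2) = PV/RT = (2240 × 289) / (8.314 × 429.15) = 181.4 mol
n(CO) = (2/2) × 181.4 = 181.4 mol
m(CO) = 181.4 × 28.01 = 5081 g

5080 g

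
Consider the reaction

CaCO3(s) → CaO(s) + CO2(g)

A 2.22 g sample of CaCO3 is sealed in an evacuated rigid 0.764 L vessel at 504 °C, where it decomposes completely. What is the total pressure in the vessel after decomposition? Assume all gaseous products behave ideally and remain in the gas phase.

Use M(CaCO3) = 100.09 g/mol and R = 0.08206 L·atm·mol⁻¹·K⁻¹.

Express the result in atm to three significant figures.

1.85 atm

n(CaCO3) = 2.22 / 100.09 = 0.02218 mol
n(gas produced) = (1/1) × 0.02218 = 0.02218 mol
P = nRT/V = 0.02218 × 0.08206 × 777.15 / 0.764 = 1.851 atm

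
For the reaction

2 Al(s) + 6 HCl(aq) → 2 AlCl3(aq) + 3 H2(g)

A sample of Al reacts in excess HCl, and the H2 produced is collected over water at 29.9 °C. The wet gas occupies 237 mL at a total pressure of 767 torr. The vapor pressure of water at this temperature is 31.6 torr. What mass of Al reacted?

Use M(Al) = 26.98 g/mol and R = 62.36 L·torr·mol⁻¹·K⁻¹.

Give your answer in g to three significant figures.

P(H2) = 767 − 31.6 = 735.4 torr
n(H2) = PV/RT = (735.4 × 0.2370) / (62.36 × 303.05) = 0.009223 mol
n(Al) = (2/3) × 0.009223 = 0.006149 mol
m(Al) = 0.006149 × 26.98 = 0.1659 g

0.166 g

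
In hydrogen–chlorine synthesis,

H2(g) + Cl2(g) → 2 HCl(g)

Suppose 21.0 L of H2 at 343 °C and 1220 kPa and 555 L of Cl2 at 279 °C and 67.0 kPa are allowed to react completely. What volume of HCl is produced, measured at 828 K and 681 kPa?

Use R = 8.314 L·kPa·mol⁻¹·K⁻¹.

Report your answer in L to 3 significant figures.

101 L

n(H2) = PV/RT = (1220 × 21.0) / (8.314 × 616.15) = 5.001 mol
n(Cl2) = PV/RT = (67.0 × 555) / (8.314 × 552.15) = 8.100 mol
For 5.001 mol H2, stoichiometry requires (1/1) × 5.001 = 5.001 mol Cl2; 8.100 mol is available, so H2 is limiting.
n(HCl) = (2/1) × 5.001 = 10.00 mol
V(HCl) = nRT/P = 10.00 × 8.314 × 828 / 681 = 101.1 L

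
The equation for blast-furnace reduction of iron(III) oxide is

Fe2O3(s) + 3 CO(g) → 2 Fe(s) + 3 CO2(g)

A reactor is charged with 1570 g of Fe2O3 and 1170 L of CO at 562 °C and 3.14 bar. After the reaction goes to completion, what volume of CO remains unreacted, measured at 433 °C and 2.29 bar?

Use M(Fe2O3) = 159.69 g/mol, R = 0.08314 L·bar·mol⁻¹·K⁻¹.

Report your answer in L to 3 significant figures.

600 L

n(Fe2O3) = 1570 / 159.69 = 9.832 mol
n(CO) = PV/RT = (3.14 × 1170) / (0.08314 × 835.15) = 52.91 mol
For 9.832 mol Fe2O3, stoichiometry requires (3/1) × 9.832 = 29.50 mol CO; 52.91 mol is available, so Fe2O3 is limiting.
n(CO) consumed = (3/1) × 9.832 = 29.50 mol; remaining = 52.91 − 29.50 = 23.41 mol
V(CO) = nRT/P = 23.41 × 0.08314 × 706.15 / 2.29 = 600.2 L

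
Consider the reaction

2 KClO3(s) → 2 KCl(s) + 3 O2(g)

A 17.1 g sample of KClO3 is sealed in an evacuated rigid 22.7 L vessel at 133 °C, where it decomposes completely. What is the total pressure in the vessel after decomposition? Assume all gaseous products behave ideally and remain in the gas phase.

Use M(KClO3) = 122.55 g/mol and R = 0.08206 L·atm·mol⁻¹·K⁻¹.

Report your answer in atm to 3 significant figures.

n(KClO3) = 17.1 / 122.55 = 0.1395 mol
n(gas produced) = (3/2) × 0.1395 = 0.2093 mol
P = nRT/V = 0.2093 × 0.08206 × 406.15 / 22.7 = 0.3073 atm

0.307 atm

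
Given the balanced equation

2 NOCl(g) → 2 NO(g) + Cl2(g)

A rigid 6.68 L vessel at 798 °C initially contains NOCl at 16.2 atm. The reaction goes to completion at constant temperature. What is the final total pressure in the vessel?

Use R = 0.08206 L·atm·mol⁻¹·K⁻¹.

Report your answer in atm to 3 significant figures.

Since T and V are fixed, P_final/P_initial = n_final/n_initial = 3/2.
P_final = (3/2) × 16.2 = 24.30 atm

24.3 atm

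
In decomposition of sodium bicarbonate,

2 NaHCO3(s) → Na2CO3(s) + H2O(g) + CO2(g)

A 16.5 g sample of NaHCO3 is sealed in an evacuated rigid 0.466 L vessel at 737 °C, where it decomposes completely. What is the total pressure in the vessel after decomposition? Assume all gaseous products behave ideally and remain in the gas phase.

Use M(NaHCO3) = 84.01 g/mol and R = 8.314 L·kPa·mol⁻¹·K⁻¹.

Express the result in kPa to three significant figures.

3540 kPa

n(NaHCO3) = 16.5 / 84.01 = 0.1964 mol
n(gas produced) = (2/2) × 0.1964 = 0.1964 mol
P = nRT/V = 0.1964 × 8.314 × 1010.15 / 0.466 = 3540 kPa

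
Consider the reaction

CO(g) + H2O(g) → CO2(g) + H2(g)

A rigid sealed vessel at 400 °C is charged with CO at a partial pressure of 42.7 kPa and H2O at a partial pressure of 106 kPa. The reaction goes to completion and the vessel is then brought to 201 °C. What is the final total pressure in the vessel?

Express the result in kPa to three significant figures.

With V and T fixed, P_i ∝ n_i, so the mole ratios apply directly to partial pressures at 400 °C.
P(H2O) required for 42.7 kPa of CO = (1/1) × 42.7 = 42.70 kPa; available 106 kPa, so CO is limiting.
P(H2O) remaining = 106 − (1/1) × 42.7 = 63.30 kPa
P(gaseous products) = (1+1)/1 × 42.7 = 85.40 kPa
P_total at 400 °C = 63.30 + 85.40 = 148.7 kPa
Scaling to 201 °C: P = 148.7 × 474.15/673.15 = 104.7 kPa

105 kPa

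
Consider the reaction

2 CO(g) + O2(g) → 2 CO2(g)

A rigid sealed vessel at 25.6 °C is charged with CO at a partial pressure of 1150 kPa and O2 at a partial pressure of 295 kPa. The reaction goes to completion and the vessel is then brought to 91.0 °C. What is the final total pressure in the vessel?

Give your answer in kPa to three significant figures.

1400 kPa

With V and T fixed, P_i ∝ n_i, so the mole ratios apply directly to partial pressures at 25.6 °C.
P(O2) required for 1150 kPa of CO = (1/2) × 1150 = 575.0 kPa; available 295 kPa, so O2 is limiting.
P(CO) remaining = 1150 − (2/1) × 295 = 560.0 kPa
P(gaseous products) = (2)/1 × 295 = 590.0 kPa
P_total at 25.6 °C = 560.0 + 590.0 = 1150 kPa
Scaling to 91.0 °C: P = 1150 × 364.15/298.75 = 1402 kPa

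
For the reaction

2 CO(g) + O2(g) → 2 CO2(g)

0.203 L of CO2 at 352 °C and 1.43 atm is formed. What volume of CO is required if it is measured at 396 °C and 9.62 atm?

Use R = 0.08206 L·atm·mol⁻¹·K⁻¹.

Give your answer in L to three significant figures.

0.0323 L

n(CO2) = PV/RT = (1.43 × 0.203) / (0.08206 × 625.15) = 0.005659 mol
n(CO) = (2/2) × 0.005659 = 0.005659 mol
V = nRT/P = 0.005659 × 0.08206 × 669.15 / 9.62 = 0.03230 L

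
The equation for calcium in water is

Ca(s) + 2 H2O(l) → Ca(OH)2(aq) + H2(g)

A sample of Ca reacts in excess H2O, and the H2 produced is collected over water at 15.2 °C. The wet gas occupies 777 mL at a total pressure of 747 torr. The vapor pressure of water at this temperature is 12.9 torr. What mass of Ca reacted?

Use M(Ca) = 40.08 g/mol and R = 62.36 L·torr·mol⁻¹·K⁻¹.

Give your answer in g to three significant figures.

1.27 g

P(H2) = 747 − 12.9 = 734.1 torr
n(H2) = PV/RT = (734.1 × 0.7770) / (62.36 × 288.35) = 0.03172 mol
n(Ca) = (1/1) × 0.03172 = 0.03172 mol
m(Ca) = 0.03172 × 40.08 = 1.271 g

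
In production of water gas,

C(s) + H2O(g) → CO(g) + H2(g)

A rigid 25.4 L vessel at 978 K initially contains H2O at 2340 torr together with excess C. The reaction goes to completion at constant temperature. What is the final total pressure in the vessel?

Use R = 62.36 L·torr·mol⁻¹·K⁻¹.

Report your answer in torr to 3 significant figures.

4680 torr

At constant T and V, P ∝ n(gas): 1 mol gas → 2 mol gas.
P_final = (2/1) × 2340 = 4680 torr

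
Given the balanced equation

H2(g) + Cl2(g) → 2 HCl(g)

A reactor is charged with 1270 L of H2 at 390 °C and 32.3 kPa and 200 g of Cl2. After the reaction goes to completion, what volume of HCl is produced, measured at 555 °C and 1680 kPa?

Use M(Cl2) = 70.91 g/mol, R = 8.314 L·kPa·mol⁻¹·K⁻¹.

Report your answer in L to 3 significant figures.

n(H2) = PV/RT = (32.3 × 1270) / (8.314 × 663.15) = 7.440 mol
n(Cl2) = 200 / 70.91 = 2.820 mol
For 7.440 mol H2, stoichiometry requires (1/1) × 7.440 = 7.440 mol Cl2; 2.820 mol is available, so Cl2 is limiting.
n(HCl) = (2/1) × 2.820 = 5.640 mol
V(HCl) = nRT/P = 5.640 × 8.314 × 828.15 / 1680 = 23.11 L

23.1 L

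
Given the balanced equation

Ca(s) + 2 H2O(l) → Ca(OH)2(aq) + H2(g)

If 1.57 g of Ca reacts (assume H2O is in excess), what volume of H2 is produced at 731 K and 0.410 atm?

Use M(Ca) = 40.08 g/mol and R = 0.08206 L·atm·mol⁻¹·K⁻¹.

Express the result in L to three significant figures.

n(Ca) = 1.570 / 40.08 = 0.03917 mol
n(H2) = (1/1) × 0.03917 = 0.03917 mol
V = nRT/P = 0.03917 × 0.08206 × 731 / 0.410 = 5.731 L

5.73 L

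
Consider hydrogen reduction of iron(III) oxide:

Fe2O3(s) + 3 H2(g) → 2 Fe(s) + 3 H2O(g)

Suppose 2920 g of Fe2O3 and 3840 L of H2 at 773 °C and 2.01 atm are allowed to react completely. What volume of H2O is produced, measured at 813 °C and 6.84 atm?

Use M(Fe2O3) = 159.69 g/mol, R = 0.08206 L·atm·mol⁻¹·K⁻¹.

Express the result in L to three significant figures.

n(Fe2O3) = 2920 / 159.69 = 18.29 mol
n(H2) = PV/RT = (2.01 × 3840) / (0.08206 × 1046.15) = 89.91 mol
For 18.29 mol Fe2O3, stoichiometry requires (3/1) × 18.29 = 54.87 mol H2; 89.91 mol is available, so Fe2O3 is limiting.
n(H2O) = (3/1) × 18.29 = 54.87 mol
V(H2O) = nRT/P = 54.87 × 0.08206 × 1086.15 / 6.84 = 715.0 L

715 L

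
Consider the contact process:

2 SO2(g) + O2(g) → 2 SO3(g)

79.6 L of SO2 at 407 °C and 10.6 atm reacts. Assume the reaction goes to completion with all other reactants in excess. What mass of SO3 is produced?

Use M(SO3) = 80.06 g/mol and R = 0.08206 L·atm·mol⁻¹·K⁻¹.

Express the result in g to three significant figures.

n(SO2) = PV/RT = (10.6 × 79.6) / (0.08206 × 680.15) = 15.12 mol
n(SO3) = (2/2) × 15.12 = 15.12 mol
m(SO3) = 15.12 × 80.06 = 1211 g

1210 g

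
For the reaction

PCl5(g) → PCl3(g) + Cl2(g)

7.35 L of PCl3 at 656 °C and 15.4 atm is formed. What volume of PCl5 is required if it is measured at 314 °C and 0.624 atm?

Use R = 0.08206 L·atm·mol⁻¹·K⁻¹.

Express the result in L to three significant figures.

115 L

n(PCl3) = PV/RT = (15.4 × 7.35) / (0.08206 × 929.15) = 1.485 mol
n(PCl5) = (1/1) × 1.485 = 1.485 mol
V = nRT/P = 1.485 × 0.08206 × 587.15 / 0.624 = 114.7 L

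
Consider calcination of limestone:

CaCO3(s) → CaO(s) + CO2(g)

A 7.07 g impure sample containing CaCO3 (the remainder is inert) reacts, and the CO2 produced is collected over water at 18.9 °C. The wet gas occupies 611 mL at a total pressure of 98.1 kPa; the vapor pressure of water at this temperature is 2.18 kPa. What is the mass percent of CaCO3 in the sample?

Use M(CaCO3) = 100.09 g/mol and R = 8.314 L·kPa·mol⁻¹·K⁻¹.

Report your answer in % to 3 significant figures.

P(CO2) = 98.1 − 2.18 = 95.92 kPa
n(CO2) = PV/RT = (95.92 × 0.6110) / (8.314 × 292.05) = 0.02414 mol
n(CaCO3) = (1/1) × 0.02414 = 0.02414 mol
m(CaCO3) = 0.02414 × 100.09 = 2.416 g
%CaCO3 = 2.416 / 7.07 × 100 = 34.17%

34.2 %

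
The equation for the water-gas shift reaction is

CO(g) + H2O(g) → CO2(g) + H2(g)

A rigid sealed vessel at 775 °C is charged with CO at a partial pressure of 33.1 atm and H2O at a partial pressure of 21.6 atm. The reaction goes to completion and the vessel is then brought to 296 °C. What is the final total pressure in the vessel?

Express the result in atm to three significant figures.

Because the vessel is rigid and T is held at 775 °C, work the stoichiometry in partial pressures (P_i = n_iRT/V).
P(H2O) required for 33.1 atm of CO = (1/1) × 33.1 = 33.10 atm; available 21.6 atm, so H2O is limiting.
P(CO) remaining = 33.1 − (1/1) × 21.6 = 11.50 atm
P(gaseous products) = (1+1)/1 × 21.6 = 43.20 atm
P_total at 775 °C = 11.50 + 43.20 = 54.70 atm
Scaling to 296 °C: P = 54.70 × 569.15/1048.15 = 29.70 atm

29.7 atm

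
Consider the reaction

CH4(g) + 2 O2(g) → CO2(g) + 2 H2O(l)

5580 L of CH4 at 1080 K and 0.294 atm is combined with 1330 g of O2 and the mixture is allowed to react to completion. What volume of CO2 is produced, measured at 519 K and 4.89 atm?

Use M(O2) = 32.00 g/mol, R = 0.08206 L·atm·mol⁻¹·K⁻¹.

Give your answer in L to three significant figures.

161 L

n(CH4) = PV/RT = (0.294 × 5580) / (0.08206 × 1080) = 18.51 mol
n(O2) = 1330 / 32.00 = 41.56 mol
For 18.51 mol CH4, stoichiometry requires (2/1) × 18.51 = 37.02 mol O2; 41.56 mol is available, so CH4 is limiting.
n(CO2) = (1/1) × 18.51 = 18.51 mol
V(CO2) = nRT/P = 18.51 × 0.08206 × 519 / 4.89 = 161.2 L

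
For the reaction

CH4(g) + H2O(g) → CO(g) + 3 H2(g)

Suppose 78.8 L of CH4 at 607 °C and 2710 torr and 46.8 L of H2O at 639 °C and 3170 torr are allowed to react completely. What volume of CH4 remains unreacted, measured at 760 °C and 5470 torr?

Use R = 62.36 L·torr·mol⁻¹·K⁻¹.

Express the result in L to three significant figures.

n(CH4) = PV/RT = (2710 × 78.8) / (62.36 × 880.15) = 3.891 mol
n(H2O) = PV/RT = (3170 × 46.8) / (62.36 × 912.15) = 2.608 mol
For 3.891 mol CH4, stoichiometry requires (1/1) × 3.891 = 3.891 mol H2O; 2.608 mol is available, so H2O is limiting.
n(CH4) consumed = (1/1) × 2.608 = 2.608 mol; remaining = 3.891 − 2.608 = 1.283 mol
V(CH4) = nRT/P = 1.283 × 62.36 × 1033.15 / 5470 = 15.11 L

15.1 L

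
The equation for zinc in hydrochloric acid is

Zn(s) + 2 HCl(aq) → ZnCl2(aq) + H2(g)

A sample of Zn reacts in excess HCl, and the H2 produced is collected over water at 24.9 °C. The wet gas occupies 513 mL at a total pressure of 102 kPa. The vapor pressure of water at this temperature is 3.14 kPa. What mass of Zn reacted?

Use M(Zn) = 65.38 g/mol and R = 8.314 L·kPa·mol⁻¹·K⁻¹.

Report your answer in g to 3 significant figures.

P(H2) = 102 − 3.14 = 98.86 kPa
n(H2) = PV/RT = (98.86 × 0.5130) / (8.314 × 298.05) = 0.02047 mol
n(Zn) = (1/1) × 0.02047 = 0.02047 mol
m(Zn) = 0.02047 × 65.38 = 1.338 g

1.34 g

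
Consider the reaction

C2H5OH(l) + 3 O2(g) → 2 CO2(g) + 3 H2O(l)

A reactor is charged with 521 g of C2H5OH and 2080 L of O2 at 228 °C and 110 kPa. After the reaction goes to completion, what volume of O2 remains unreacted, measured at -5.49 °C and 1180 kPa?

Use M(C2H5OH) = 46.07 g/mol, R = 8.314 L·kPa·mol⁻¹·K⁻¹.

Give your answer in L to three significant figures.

39.6 L

n(C2H5OH) = 521 / 46.07 = 11.31 mol
n(O2) = PV/RT = (110 × 2080) / (8.314 × 501.15) = 54.91 mol
For 11.31 mol C2H5OH, stoichiometry requires (3/1) × 11.31 = 33.93 mol O2; 54.91 mol is available, so C2H5OH is limiting.
n(O2) consumed = (3/1) × 11.31 = 33.93 mol; remaining = 54.91 − 33.93 = 20.98 mol
V(O2) = nRT/P = 20.98 × 8.314 × 267.66 / 1180 = 39.57 L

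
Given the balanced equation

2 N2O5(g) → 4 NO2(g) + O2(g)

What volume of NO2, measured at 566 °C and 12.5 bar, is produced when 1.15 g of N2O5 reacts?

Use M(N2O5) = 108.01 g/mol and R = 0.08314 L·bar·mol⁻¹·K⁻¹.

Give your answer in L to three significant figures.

n(N2O5) = 1.150 / 108.01 = 0.01065 mol
n(NO2) = (4/2) × 0.01065 = 0.02130 mol
V = nRT/P = 0.02130 × 0.08314 × 839.15 / 12.5 = 0.1189 L

0.119 L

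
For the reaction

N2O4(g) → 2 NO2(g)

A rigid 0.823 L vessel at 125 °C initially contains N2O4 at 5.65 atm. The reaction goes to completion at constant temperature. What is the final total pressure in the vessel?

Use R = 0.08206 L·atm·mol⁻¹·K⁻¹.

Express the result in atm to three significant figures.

11.3 atm

Rigid vessel, constant T ⇒ P scales with total gas moles (1 → 2).
P_final = (2/1) × 5.65 = 11.30 atm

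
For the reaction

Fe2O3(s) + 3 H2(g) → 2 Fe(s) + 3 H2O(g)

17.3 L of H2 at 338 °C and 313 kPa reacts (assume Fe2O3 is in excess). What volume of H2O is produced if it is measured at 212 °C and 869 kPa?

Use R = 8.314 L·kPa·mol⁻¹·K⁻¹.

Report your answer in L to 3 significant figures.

n(H2) = PV/RT = (313 × 17.3) / (8.314 × 611.15) = 1.066 mol
n(H2O) = (3/3) × 1.066 = 1.066 mol
V = nRT/P = 1.066 × 8.314 × 485.15 / 869 = 4.948 L

4.95 L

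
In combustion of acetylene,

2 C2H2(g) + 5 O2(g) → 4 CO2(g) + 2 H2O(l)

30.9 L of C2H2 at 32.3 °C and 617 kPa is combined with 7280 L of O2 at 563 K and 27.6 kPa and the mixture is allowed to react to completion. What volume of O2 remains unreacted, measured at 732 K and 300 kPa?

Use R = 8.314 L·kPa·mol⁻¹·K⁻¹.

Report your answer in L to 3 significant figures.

490 L

n(C2H2) = PV/RT = (617 × 30.9) / (8.314 × 305.45) = 7.507 mol
n(O2) = PV/RT = (27.6 × 7280) / (8.314 × 563) = 42.93 mol
For 7.507 mol C2H2, stoichiometry requires (5/2) × 7.507 = 18.77 mol O2; 42.93 mol is available, so C2H2 is limiting.
n(O2) consumed = (5/2) × 7.507 = 18.77 mol; remaining = 42.93 − 18.77 = 24.16 mol
V(O2) = nRT/P = 24.16 × 8.314 × 732 / 300 = 490.1 L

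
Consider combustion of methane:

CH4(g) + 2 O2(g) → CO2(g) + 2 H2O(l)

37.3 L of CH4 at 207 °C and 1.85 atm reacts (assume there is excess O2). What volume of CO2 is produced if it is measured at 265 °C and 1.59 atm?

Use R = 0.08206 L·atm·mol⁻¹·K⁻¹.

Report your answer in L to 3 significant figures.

48.6 L

n(CH4) = PV/RT = (1.85 × 37.3) / (0.08206 × 480.15) = 1.751 mol
n(CO2) = (1/1) × 1.751 = 1.751 mol
V = nRT/P = 1.751 × 0.08206 × 538.15 / 1.59 = 48.63 L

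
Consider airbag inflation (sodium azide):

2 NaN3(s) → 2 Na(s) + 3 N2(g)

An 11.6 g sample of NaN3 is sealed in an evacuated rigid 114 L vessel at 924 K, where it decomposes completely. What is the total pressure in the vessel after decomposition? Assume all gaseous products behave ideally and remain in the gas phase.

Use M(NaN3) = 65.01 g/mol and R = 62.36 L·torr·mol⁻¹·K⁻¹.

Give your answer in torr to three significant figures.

n(NaN3) = 11.6 / 65.01 = 0.1784 mol
n(gas produced) = (3/2) × 0.1784 = 0.2676 mol
P = nRT/V = 0.2676 × 62.36 × 924 / 114 = 135.3 torr

135 torr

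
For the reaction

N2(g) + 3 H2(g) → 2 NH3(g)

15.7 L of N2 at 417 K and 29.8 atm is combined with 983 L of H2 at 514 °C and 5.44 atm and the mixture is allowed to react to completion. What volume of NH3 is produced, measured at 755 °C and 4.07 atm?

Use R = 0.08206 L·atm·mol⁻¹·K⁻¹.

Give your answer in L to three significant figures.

n(N2) = PV/RT = (29.8 × 15.7) / (0.08206 × 417) = 13.67 mol
n(H2) = PV/RT = (5.44 × 983) / (0.08206 × 787.15) = 82.79 mol
For 13.67 mol N2, stoichiometry requires (3/1) × 13.67 = 41.01 mol H2; 82.79 mol is available, so N2 is limiting.
n(NH3) = (2/1) × 13.67 = 27.34 mol
V(NH3) = nRT/P = 27.34 × 0.08206 × 1028.15 / 4.07 = 566.8 L

567 L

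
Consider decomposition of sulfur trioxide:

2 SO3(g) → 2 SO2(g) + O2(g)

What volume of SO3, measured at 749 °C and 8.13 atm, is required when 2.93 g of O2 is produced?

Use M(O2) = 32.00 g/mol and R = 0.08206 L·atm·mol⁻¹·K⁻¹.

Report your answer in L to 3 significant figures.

n(O2) = 2.930 / 32.00 = 0.09156 mol
n(SO3) = (2/1) × 0.09156 = 0.1831 mol
V = nRT/P = 0.1831 × 0.08206 × 1022.15 / 8.13 = 1.889 L

1.89 L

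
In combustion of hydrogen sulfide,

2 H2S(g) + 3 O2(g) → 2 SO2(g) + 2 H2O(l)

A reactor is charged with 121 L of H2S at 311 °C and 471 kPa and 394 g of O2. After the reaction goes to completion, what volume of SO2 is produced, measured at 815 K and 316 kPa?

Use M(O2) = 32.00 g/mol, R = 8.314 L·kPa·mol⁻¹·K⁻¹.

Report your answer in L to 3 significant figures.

n(H2S) = PV/RT = (471 × 121) / (8.314 × 584.15) = 11.73 mol
n(O2) = 394 / 32.00 = 12.31 mol
For 11.73 mol H2S, stoichiometry requires (3/2) × 11.73 = 17.59 mol O2; 12.31 mol is available, so O2 is limiting.
n(SO2) = (2/3) × 12.31 = 8.207 mol
V(SO2) = nRT/P = 8.207 × 8.314 × 815 / 316 = 176.0 L

176 L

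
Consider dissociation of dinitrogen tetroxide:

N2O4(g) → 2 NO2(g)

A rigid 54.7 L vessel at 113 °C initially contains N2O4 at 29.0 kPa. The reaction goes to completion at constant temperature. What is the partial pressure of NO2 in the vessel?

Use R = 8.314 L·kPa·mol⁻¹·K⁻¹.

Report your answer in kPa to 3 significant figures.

n(N2O4)₀ = PV/RT = (29.0 × 54.7) / (8.314 × 386.15) = 0.4941 mol
n(NO2) = (2/1) × 0.4941 = 0.9882 mol
P(NO2) = nRT/V = 0.9882 × 8.314 × 386.15 / 54.7 = 58.00 kPa

58.0 kPa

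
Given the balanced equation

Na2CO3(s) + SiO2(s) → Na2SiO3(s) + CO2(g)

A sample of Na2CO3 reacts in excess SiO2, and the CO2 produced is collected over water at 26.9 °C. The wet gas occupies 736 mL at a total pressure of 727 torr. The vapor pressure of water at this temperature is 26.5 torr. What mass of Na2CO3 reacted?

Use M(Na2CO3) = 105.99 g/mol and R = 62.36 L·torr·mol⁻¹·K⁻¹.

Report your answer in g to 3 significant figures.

P(CO2) = 727 − 26.5 = 700.5 torr
n(CO2) = PV/RT = (700.5 × 0.7360) / (62.36 × 300.05) = 0.02755 mol
n(Na2CO3) = (1/1) × 0.02755 = 0.02755 mol
m(Na2CO3) = 0.02755 × 105.99 = 2.920 g

2.92 g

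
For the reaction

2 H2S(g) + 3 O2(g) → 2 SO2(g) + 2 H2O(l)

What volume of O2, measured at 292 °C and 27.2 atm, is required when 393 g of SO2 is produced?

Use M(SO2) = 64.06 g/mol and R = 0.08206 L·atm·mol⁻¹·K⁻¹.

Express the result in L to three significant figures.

n(SO2) = 393.0 / 64.06 = 6.135 mol
n(O2) = (3/2) × 6.135 = 9.203 mol
V = nRT/P = 9.203 × 0.08206 × 565.15 / 27.2 = 15.69 L

15.7 L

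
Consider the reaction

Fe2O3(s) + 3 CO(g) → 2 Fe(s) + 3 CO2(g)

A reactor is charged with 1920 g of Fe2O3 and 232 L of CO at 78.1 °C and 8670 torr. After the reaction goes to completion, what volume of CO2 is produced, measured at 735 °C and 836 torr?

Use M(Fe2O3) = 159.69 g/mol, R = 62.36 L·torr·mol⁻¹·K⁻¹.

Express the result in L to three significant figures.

n(Fe2O3) = 1920 / 159.69 = 12.02 mol
n(CO) = PV/RT = (8670 × 232) / (62.36 × 351.25) = 91.83 mol
For 12.02 mol Fe2O3, stoichiometry requires (3/1) × 12.02 = 36.06 mol CO; 91.83 mol is available, so Fe2O3 is limiting.
n(CO2) = (3/1) × 12.02 = 36.06 mol
V(CO2) = nRT/P = 36.06 × 62.36 × 1008.15 / 836 = 2712 L

2710 L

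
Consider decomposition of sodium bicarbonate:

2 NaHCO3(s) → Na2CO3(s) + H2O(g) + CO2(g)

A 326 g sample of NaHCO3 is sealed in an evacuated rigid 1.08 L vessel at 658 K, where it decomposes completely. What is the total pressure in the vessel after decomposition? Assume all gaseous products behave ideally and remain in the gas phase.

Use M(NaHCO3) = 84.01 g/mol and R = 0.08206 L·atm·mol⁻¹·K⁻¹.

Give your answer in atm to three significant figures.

n(NaHCO3) = 326 / 84.01 = 3.880 mol
n(gas produced) = (2/2) × 3.880 = 3.880 mol
P = nRT/V = 3.880 × 0.08206 × 658 / 1.08 = 194.0 atm

194 atm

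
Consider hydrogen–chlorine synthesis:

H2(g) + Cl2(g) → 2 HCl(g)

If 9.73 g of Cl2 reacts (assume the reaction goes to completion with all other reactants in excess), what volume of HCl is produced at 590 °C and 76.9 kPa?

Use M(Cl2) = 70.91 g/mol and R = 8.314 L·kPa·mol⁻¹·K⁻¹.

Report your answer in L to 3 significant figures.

25.6 L

n(Cl2) = 9.730 / 70.91 = 0.1372 mol
n(HCl) = (2/1) × 0.1372 = 0.2744 mol
V = nRT/P = 0.2744 × 8.314 × 863.15 / 76.9 = 25.61 L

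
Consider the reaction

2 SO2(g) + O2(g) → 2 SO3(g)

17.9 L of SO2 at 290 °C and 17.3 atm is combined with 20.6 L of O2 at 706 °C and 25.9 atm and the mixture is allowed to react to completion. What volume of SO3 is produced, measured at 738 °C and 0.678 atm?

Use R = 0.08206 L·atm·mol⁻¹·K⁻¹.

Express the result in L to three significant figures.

n(SO2) = PV/RT = (17.3 × 17.9) / (0.08206 × 563.15) = 6.701 mol
n(O2) = PV/RT = (25.9 × 20.6) / (0.08206 × 979.15) = 6.640 mol
For 6.701 mol SO2, stoichiometry requires (1/2) × 6.701 = 3.350 mol O2; 6.640 mol is available, so SO2 is limiting.
n(SO3) = (2/2) × 6.701 = 6.701 mol
V(SO3) = nRT/P = 6.701 × 0.08206 × 1011.15 / 0.678 = 820.1 L

820 L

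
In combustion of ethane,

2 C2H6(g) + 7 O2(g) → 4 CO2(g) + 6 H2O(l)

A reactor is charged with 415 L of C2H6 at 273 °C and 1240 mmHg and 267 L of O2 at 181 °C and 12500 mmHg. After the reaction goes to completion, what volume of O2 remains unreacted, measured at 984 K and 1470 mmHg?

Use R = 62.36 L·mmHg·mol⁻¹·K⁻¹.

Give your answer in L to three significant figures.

2710 L

n(C2H6) = PV/RT = (1240 × 415) / (62.36 × 546.15) = 15.11 mol
n(O2) = PV/RT = (12500 × 267) / (62.36 × 454.15) = 117.8 mol
For 15.11 mol C2H6, stoichiometry requires (7/2) × 15.11 = 52.88 mol O2; 117.8 mol is available, so C2H6 is limiting.
n(O2) consumed = (7/2) × 15.11 = 52.88 mol; remaining = 117.8 − 52.88 = 64.92 mol
V(O2) = nRT/P = 64.92 × 62.36 × 984 / 1470 = 2710 L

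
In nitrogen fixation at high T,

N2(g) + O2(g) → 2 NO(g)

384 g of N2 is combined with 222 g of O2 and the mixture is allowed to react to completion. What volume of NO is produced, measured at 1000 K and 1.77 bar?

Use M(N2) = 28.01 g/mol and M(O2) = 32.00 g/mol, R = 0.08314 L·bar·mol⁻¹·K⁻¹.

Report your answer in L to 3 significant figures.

n(N2) = 384 / 28.01 = 13.71 mol
n(O2) = 222 / 32.00 = 6.938 mol
For 13.71 mol N2, stoichiometry requires (1/1) × 13.71 = 13.71 mol O2; 6.938 mol is available, so O2 is limiting.
n(NO) = (2/1) × 6.938 = 13.88 mol
V(NO) = nRT/P = 13.88 × 0.08314 × 1000 / 1.77 = 652.0 L

652 L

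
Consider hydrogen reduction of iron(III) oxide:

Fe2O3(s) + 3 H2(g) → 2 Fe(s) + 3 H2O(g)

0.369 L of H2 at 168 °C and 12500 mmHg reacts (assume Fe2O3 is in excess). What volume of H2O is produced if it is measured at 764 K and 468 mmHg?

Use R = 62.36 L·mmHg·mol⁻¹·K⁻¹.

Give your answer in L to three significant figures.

17.1 L

n(H2) = PV/RT = (12500 × 0.369) / (62.36 × 441.15) = 0.1677 mol
n(H2O) = (3/3) × 0.1677 = 0.1677 mol
V = nRT/P = 0.1677 × 62.36 × 764 / 468 = 17.07 L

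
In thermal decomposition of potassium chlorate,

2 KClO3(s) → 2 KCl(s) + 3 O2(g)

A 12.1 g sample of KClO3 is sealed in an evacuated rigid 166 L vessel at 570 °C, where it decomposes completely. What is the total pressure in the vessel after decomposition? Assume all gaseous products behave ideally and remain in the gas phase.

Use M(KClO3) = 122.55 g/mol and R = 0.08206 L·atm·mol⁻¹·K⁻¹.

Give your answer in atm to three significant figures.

n(KClO3) = 12.1 / 122.55 = 0.09874 mol
n(gas produced) = (3/2) × 0.09874 = 0.1481 mol
P = nRT/V = 0.1481 × 0.08206 × 843.15 / 166 = 0.06173 atm

0.0617 atm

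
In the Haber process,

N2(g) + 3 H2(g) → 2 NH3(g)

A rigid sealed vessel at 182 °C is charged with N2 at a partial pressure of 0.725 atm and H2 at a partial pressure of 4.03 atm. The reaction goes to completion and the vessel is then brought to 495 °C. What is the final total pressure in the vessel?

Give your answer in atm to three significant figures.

At constant V, partial pressures at 182 °C are proportional to moles, so apply stoichiometry directly to pressures.
P(H2) required for 0.725 atm of N2 = (3/1) × 0.725 = 2.175 atm; available 4.03 atm, so N2 is limiting.
P(H2) remaining = 4.03 − (3/1) × 0.725 = 1.855 atm
P(gaseous products) = (2)/1 × 0.725 = 1.450 atm
P_total at 182 °C = 1.855 + 1.450 = 3.305 atm
Scaling to 495 °C: P = 3.305 × 768.15/455.15 = 5.578 atm

5.58 atm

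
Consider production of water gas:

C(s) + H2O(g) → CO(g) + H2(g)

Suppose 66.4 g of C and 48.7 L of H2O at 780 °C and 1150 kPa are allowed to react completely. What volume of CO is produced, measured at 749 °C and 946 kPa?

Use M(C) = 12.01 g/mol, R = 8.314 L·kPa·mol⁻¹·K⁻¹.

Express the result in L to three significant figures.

49.7 L

n(C) = 66.4 / 12.01 = 5.529 mol
n(H2O) = PV/RT = (1150 × 48.7) / (8.314 × 1053.15) = 6.396 mol
For 5.529 mol C, stoichiometry requires (1/1) × 5.529 = 5.529 mol H2O; 6.396 mol is available, so C is limiting.
n(CO) = (1/1) × 5.529 = 5.529 mol
V(CO) = nRT/P = 5.529 × 8.314 × 1022.15 / 946 = 49.67 L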